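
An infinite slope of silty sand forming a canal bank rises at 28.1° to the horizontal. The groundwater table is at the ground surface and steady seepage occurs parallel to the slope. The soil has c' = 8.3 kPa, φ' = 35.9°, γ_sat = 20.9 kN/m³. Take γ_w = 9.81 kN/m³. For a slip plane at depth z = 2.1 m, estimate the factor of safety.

FS = 1.17

With seepage parallel to the slope and the water table at the surface, the effective normal stress on the slip plane uses the buoyant unit weight γ' = γ_sat − γ_w while the driving shear stress uses γ_sat:
FS = [c' + γ' z cos²β tanφ'] / [γ_sat z sinβ cosβ]
γ' = 20.9 − 9.81 = 11.09 kN/m³
Numerator = 8.3 + 11.09·2.1·cos²28.1°·tan35.9° = 8.3 + 11.09·2.1·0.7781·0.7239 = 21.418 kPa
Denominator = 20.9·2.1·sin28.1°·cos28.1° = 20.9·2.1·0.4710·0.8821 = 18.236 kPa
FS = 21.418 / 18.236 = 1.175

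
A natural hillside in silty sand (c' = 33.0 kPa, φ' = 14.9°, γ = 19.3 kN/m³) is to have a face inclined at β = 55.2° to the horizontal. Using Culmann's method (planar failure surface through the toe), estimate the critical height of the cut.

H_c = 22.87 m

Culmann's analysis gives the critical failure plane at α_cr = (β + φ')/2 = (55.2 + 14.9)/2 = 35.1°, and the critical height
H_c = (4c'/γ) · sinβ cosφ' / [1 − cos(β − φ')]
    = (4·33.0/19.3) · sin55.2°·cos14.9° / [1 − cos(40.3°)]
    = 6.839 · 0.8211·0.9664 / [1 − 0.7627]
    = 6.839 · 0.7935 / 0.2373
    = 22.87 m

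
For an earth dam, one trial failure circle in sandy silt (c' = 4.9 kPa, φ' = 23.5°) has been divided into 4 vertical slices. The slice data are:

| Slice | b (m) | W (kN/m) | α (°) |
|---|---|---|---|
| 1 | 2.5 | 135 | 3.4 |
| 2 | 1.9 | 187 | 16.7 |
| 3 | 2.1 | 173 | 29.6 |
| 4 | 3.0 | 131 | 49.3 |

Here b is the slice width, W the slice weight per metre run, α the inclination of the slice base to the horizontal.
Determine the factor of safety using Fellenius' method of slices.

Ordinary method of slices: FS = Σ[c'·Δl_i + (W_i cosα_i)·tanφ'] / Σ W_i sinα_i, with Δl_i = b_i / cosα_i.
Slice 1: Δl = 2.5/cos3.4° = 2.504 m; N'_1 = 135·cos3.4° = 134.8; c'Δl = 12.27; W sinα = 8.0
Slice 2: Δl = 1.9/cos16.7° = 1.984 m; N'_2 = 187·cos16.7° = 179.1; c'Δl = 9.72; W sinα = 53.7
Slice 3: Δl = 2.1/cos29.6° = 2.415 m; N'_3 = 173·cos29.6° = 150.4; c'Δl = 11.83; W sinα = 85.5
Slice 4: Δl = 3.0/cos49.3° = 4.601 m; N'_4 = 131·cos49.3° = 85.4; c'Δl = 22.54; W sinα = 99.3
Σc'Δl = 56.4 kN/m; ΣN' = 549.7 kN/m; ΣW sinα = 246.5 kN/m
Resisting = 56.4 + 549.7·tan23.5° = 56.4 + 239.0 = 295.4 kN/m
FS = 295.4 / 246.5 = 1.198

FS = 1.20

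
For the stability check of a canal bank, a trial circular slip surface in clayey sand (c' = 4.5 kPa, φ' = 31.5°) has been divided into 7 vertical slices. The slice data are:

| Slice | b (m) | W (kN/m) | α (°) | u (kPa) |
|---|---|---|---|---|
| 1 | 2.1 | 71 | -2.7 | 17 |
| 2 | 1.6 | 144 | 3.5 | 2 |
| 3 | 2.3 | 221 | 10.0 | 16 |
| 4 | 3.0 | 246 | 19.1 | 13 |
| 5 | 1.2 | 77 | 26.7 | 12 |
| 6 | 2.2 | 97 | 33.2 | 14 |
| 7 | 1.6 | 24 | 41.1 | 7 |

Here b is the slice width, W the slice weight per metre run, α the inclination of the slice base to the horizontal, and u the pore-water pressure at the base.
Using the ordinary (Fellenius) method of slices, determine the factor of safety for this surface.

Ordinary method of slices: FS = Σ[c'·Δl_i + (W_i cosα_i − u_i·Δl_i)·tanφ'] / Σ W_i sinα_i, with Δl_i = b_i / cosα_i.
Slice 1: Δl = 2.1/cos(-2.7°) = 2.102 m; N'_1 = 71·cos(-2.7°) − 17·2.102 = 35.2; c'Δl = 9.46; W sinα = -3.3
Slice 2: Δl = 1.6/cos3.5° = 1.603 m; N'_2 = 144·cos3.5° − 2·1.603 = 140.5; c'Δl = 7.21; W sinα = 8.8
Slice 3: Δl = 2.3/cos10.0° = 2.335 m; N'_3 = 221·cos10.0° − 16·2.335 = 180.3; c'Δl = 10.51; W sinα = 38.4
Slice 4: Δl = 3.0/cos19.1° = 3.175 m; N'_4 = 246·cos19.1° − 13·3.175 = 191.2; c'Δl = 14.29; W sinα = 80.5
Slice 5: Δl = 1.2/cos26.7° = 1.343 m; N'_5 = 77·cos26.7° − 12·1.343 = 52.7; c'Δl = 6.04; W sinα = 34.6
Slice 6: Δl = 2.2/cos33.2° = 2.629 m; N'_6 = 97·cos33.2° − 14·2.629 = 44.4; c'Δl = 11.83; W sinα = 53.1
Slice 7: Δl = 1.6/cos41.1° = 2.123 m; N'_7 = 24·cos41.1° − 7·2.123 = 3.2; c'Δl = 9.55; W sinα = 15.8
Σc'Δl = 68.9 kN/m; ΣN' = 647.4 kN/m; ΣW sinα = 227.8 kN/m
Resisting = 68.9 + 647.4·tan31.5° = 68.9 + 396.7 = 465.6 kN/m
FS = 465.6 / 227.8 = 2.044

FS = 2.04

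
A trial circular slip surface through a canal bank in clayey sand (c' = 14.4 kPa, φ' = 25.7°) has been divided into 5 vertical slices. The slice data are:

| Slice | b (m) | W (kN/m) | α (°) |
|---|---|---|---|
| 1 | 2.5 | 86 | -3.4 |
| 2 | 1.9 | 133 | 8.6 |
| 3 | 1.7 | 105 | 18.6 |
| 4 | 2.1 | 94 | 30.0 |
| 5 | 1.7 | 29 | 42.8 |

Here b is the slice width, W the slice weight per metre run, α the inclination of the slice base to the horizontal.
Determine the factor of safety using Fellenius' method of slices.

Ordinary method of slices: FS = Σ[c'·Δl_i + (W_i cosα_i)·tanφ'] / Σ W_i sinα_i, with Δl_i = b_i / cosα_i.
Slice 1: Δl = 2.5/cos(-3.4°) = 2.504 m; N'_1 = 86·cos(-3.4°) = 85.8; c'Δl = 36.06; W sinα = -5.1
Slice 2: Δl = 1.9/cos8.6° = 1.922 m; N'_2 = 133·cos8.6° = 131.5; c'Δl = 27.67; W sinα = 19.9
Slice 3: Δl = 1.7/cos18.6° = 1.794 m; N'_3 = 105·cos18.6° = 99.5; c'Δl = 25.83; W sinα = 33.5
Slice 4: Δl = 2.1/cos30.0° = 2.425 m; N'_4 = 94·cos30.0° = 81.4; c'Δl = 34.92; W sinα = 47.0
Slice 5: Δl = 1.7/cos42.8° = 2.317 m; N'_5 = 29·cos42.8° = 21.3; c'Δl = 33.36; W sinα = 19.7
Σc'Δl = 157.8 kN/m; ΣN' = 419.6 kN/m; ΣW sinα = 115.0 kN/m
Resisting = 157.8 + 419.6·tan25.7° = 157.8 + 201.9 = 359.8 kN/m
FS = 359.8 / 115.0 = 3.129

FS = 3.13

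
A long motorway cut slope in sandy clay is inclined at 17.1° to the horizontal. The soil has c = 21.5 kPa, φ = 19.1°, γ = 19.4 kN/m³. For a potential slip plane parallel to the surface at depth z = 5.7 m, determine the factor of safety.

For an infinite slope with a slip plane parallel to the surface (no pore pressure): FS = [c + γz cos²β tanφ] / [γz sinβ cosβ].
γz = 19.4·5.7 = 110.58 kN/m²
Numerator = 21.5 + 110.58·cos²17.1°·tan19.1° = 21.5 + 110.58·0.9135·0.3463 = 56.481 kPa
Denominator = 110.58·sin17.1°·cos17.1° = 110.58·0.2940·0.9558 = 31.078 kPa
FS = 56.481 / 31.078 = 1.817

FS = 1.82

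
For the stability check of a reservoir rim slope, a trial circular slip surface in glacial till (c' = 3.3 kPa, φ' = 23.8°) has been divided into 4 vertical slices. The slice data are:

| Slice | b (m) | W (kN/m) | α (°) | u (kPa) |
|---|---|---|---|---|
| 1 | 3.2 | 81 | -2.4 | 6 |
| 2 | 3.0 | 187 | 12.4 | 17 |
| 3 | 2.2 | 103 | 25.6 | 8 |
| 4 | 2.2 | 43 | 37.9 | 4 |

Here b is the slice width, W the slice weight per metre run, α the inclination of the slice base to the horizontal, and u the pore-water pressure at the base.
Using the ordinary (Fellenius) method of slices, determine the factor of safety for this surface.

FS = 1.53

Ordinary method of slices: FS = Σ[c'·Δl_i + (W_i cosα_i − u_i·Δl_i)·tanφ'] / Σ W_i sinα_i, with Δl_i = b_i / cosα_i.
Slice 1: Δl = 3.2/cos(-2.4°) = 3.203 m; N'_1 = 81·cos(-2.4°) − 6·3.203 = 61.7; c'Δl = 10.57; W sinα = -3.4
Slice 2: Δl = 3.0/cos12.4° = 3.072 m; N'_2 = 187·cos12.4° − 17·3.072 = 130.4; c'Δl = 10.14; W sinα = 40.2
Slice 3: Δl = 2.2/cos25.6° = 2.439 m; N'_3 = 103·cos25.6° − 8·2.439 = 73.4; c'Δl = 8.05; W sinα = 44.5
Slice 4: Δl = 2.2/cos37.9° = 2.788 m; N'_4 = 43·cos37.9° − 4·2.788 = 22.8; c'Δl = 9.20; W sinα = 26.4
Σc'Δl = 38.0 kN/m; ΣN' = 288.3 kN/m; ΣW sinα = 107.7 kN/m
Resisting = 38.0 + 288.3·tan23.8° = 38.0 + 127.1 = 165.1 kN/m
FS = 165.1 / 107.7 = 1.533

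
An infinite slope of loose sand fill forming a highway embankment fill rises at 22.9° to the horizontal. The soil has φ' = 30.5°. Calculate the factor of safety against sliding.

For a dry cohesionless infinite slope the factor of safety is FS = tanφ' / tanβ.
FS = tan30.5° / tan22.9° = 0.5890 / 0.4224 = 1.394

FS = 1.39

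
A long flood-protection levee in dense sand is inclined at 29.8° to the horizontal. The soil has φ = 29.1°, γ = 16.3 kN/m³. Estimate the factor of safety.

FS = 0.97

For a dry cohesionless infinite slope the factor of safety is FS = tanφ / tanβ.
FS = tan29.1° / tan29.8° = 0.5566 / 0.5727 = 0.972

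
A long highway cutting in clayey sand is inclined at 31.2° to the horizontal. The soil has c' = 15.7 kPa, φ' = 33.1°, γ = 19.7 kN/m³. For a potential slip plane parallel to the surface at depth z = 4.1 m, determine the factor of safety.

For an infinite slope with a slip plane parallel to the surface (no pore pressure): FS = [c' + γz cos²β tanφ'] / [γz sinβ cosβ].
γz = 19.7·4.1 = 80.77 kN/m²
Numerator = 15.7 + 80.77·cos²31.2°·tan33.1° = 15.7 + 80.77·0.7316·0.6519 = 54.224 kPa
Denominator = 80.77·sin31.2°·cos31.2° = 80.77·0.5180·0.8554 = 35.789 kPa
FS = 54.224 / 35.789 = 1.515

FS = 1.52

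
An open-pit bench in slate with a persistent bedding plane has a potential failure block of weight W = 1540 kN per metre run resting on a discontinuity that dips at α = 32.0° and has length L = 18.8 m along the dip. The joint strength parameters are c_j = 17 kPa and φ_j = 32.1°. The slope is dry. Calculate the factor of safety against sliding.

Resolving the block weight along and normal to the plane and applying the Mohr–Coulomb strength on the joint:
N' = W cosα = 1540·cos32.0° = 1306.0 kN/m
Driving force T = W sinα = 1540·sin32.0° = 816.1 kN/m
Resisting force R = c_j·L + N'·tanφ_j = 17·18.8 + 1306.0·tan32.1° = 319.6 + 819.2 = 1138.8 kN/m
FS = R / T = 1138.8 / 816.1 = 1.396

FS = 1.40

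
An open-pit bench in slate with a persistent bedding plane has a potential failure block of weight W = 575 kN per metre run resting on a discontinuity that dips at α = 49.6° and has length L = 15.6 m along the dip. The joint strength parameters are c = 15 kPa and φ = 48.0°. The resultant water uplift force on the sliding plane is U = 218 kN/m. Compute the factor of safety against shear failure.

Resolving the block weight along and normal to the plane and applying the Mohr–Coulomb strength on the joint:
N' = W cosα − U = 575·cos49.6° − 218 = 154.7 kN/m
Driving force T = W sinα = 575·sin49.6° = 437.9 kN/m
Resisting force R = c·L + N'·tanφ = 15·15.6 + 154.7·tan48.0° = 234.0 + 171.8 = 405.8 kN/m
FS = R / T = 405.8 / 437.9 = 0.927

FS = 0.93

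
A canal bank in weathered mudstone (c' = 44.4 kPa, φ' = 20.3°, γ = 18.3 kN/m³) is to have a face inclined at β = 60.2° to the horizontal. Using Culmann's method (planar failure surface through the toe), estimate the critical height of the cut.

Culmann's analysis gives the critical failure plane at α_cr = (β + φ')/2 = (60.2 + 20.3)/2 = 40.2°, and the critical height
H_c = (4c'/γ) · sinβ cosφ' / [1 − cos(β − φ')]
    = (4·44.4/18.3) · sin60.2°·cos20.3° / [1 − cos(39.9°)]
    = 9.705 · 0.8678·0.9379 / [1 − 0.7672]
    = 9.705 · 0.8139 / 0.2328
    = 33.92 m

H_c = 33.92 m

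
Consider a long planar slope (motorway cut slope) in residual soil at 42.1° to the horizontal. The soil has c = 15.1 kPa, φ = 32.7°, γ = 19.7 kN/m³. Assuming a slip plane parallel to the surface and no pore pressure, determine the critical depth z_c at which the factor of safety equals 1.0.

z_c = 5.32 m

Setting FS = 1.00 in FS = [c + γz cos²β tanφ] / [γz sinβ cosβ] and solving for z:
z = c / [γ cosβ (FS·sinβ − cosβ·tanφ)]
  = 15.1 / [19.7·cos42.1°·(1.00·sin42.1° − cos42.1°·tan32.7°)]
  = 15.1 / [19.7·0.7420·(1.00·0.6704 − 0.7420·0.6420)]
  = 15.1 / 2.8369 = 5.323 m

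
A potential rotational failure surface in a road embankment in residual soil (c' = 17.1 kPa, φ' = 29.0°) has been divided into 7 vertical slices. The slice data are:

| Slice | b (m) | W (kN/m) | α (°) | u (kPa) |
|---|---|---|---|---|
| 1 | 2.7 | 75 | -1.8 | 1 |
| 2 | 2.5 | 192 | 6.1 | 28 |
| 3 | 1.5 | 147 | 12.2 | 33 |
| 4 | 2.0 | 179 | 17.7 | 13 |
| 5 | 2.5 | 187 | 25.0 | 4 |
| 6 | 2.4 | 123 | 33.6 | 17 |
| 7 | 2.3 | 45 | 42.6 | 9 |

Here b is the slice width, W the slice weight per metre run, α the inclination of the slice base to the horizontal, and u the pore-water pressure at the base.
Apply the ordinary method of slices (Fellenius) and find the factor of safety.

FS = 2.35

Ordinary method of slices: FS = Σ[c'·Δl_i + (W_i cosα_i − u_i·Δl_i)·tanφ'] / Σ W_i sinα_i, with Δl_i = b_i / cosα_i.
Slice 1: Δl = 2.7/cos(-1.8°) = 2.701 m; N'_1 = 75·cos(-1.8°) − 1·2.701 = 72.3; c'Δl = 46.19; W sinα = -2.4
Slice 2: Δl = 2.5/cos6.1° = 2.514 m; N'_2 = 192·cos6.1° − 28·2.514 = 120.5; c'Δl = 42.99; W sinα = 20.4
Slice 3: Δl = 1.5/cos12.2° = 1.535 m; N'_3 = 147·cos12.2° − 33·1.535 = 93.0; c'Δl = 26.24; W sinα = 31.1
Slice 4: Δl = 2.0/cos17.7° = 2.099 m; N'_4 = 179·cos17.7° − 13·2.099 = 143.2; c'Δl = 35.90; W sinα = 54.4
Slice 5: Δl = 2.5/cos25.0° = 2.758 m; N'_5 = 187·cos25.0° − 4·2.758 = 158.4; c'Δl = 47.17; W sinα = 79.0
Slice 6: Δl = 2.4/cos33.6° = 2.881 m; N'_6 = 123·cos33.6° − 17·2.881 = 53.5; c'Δl = 49.27; W sinα = 68.1
Slice 7: Δl = 2.3/cos42.6° = 3.125 m; N'_7 = 45·cos42.6° − 9·3.125 = 5.0; c'Δl = 53.43; W sinα = 30.5
Σc'Δl = 301.2 kN/m; ΣN' = 646.0 kN/m; ΣW sinα = 281.1 kN/m
Resisting = 301.2 + 646.0·tan29.0° = 301.2 + 358.1 = 659.3 kN/m
FS = 659.3 / 281.1 = 2.345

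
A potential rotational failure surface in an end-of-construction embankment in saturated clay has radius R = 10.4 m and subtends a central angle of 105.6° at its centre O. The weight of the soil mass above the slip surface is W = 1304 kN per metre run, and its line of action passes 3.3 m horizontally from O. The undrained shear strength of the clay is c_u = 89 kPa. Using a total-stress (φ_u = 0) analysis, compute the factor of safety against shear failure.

FS = 4.12

Taking moments about the centre O, the resisting moment is provided by the undrained shear strength acting along the arc:
Arc length L_a = R·θ = 10.4·(105.6°·π/180) = 10.4·1.8431 = 19.17 m
M_R = c_u·L_a·R = 89·19.17·10.4 = 17741.8 kN·m/m
M_D = W·d = 1304·3.3 = 4303.2 kN·m/m
FS = M_R / M_D = 17741.8 / 4303.2 = 4.123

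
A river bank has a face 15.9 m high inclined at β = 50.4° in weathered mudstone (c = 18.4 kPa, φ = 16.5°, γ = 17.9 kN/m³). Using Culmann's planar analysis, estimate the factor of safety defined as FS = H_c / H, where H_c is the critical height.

FS = 1.12

H_c = (4c/γ) · sinβ cosφ / [1 − cos(β − φ)]
    = (4·18.4/17.9) · sin50.4°·cos16.5° / [1 − cos33.9°]
    = 4.112 · 0.7388 / 0.1700 = 17.87 m
FS = H_c / H = 17.87 / 15.9 = 1.124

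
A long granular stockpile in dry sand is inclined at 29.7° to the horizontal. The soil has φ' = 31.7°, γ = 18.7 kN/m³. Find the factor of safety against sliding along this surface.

FS = 1.08

For a dry cohesionless infinite slope the factor of safety is FS = tanφ' / tanβ.
FS = tan31.7° / tan29.7° = 0.6176 / 0.5704 = 1.083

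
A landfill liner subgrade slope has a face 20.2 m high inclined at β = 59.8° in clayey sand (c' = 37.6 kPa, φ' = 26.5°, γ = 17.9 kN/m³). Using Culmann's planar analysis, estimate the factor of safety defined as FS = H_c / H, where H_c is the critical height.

H_c = (4c'/γ) · sinβ cosφ' / [1 − cos(β − φ')]
    = (4·37.6/17.9) · sin59.8°·cos26.5° / [1 − cos33.3°]
    = 8.402 · 0.7735 / 0.1642 = 39.58 m
FS = H_c / H = 39.58 / 20.2 = 1.959

FS = 1.96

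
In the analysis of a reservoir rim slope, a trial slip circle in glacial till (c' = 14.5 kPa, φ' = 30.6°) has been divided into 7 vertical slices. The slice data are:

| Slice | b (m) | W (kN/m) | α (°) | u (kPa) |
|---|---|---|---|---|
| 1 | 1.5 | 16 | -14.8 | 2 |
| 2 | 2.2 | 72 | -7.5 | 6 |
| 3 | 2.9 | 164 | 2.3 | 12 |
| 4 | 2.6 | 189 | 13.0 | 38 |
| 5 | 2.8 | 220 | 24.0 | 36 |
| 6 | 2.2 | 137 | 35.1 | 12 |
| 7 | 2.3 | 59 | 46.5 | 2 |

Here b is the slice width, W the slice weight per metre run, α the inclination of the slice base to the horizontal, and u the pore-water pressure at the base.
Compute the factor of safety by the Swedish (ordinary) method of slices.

FS = 2.25

Ordinary method of slices: FS = Σ[c'·Δl_i + (W_i cosα_i − u_i·Δl_i)·tanφ'] / Σ W_i sinα_i, with Δl_i = b_i / cosα_i.
Slice 1: Δl = 1.5/cos(-14.8°) = 1.551 m; N'_1 = 16·cos(-14.8°) − 2·1.551 = 12.4; c'Δl = 22.50; W sinα = -4.1
Slice 2: Δl = 2.2/cos(-7.5°) = 2.219 m; N'_2 = 72·cos(-7.5°) − 6·2.219 = 58.1; c'Δl = 32.18; W sinα = -9.4
Slice 3: Δl = 2.9/cos2.3° = 2.902 m; N'_3 = 164·cos2.3° − 12·2.902 = 129.0; c'Δl = 42.08; W sinα = 6.6
Slice 4: Δl = 2.6/cos13.0° = 2.668 m; N'_4 = 189·cos13.0° − 38·2.668 = 82.8; c'Δl = 38.69; W sinα = 42.5
Slice 5: Δl = 2.8/cos24.0° = 3.065 m; N'_5 = 220·cos24.0° − 36·3.065 = 90.6; c'Δl = 44.44; W sinα = 89.5
Slice 6: Δl = 2.2/cos35.1° = 2.689 m; N'_6 = 137·cos35.1° − 12·2.689 = 79.8; c'Δl = 38.99; W sinα = 78.8
Slice 7: Δl = 2.3/cos46.5° = 3.341 m; N'_7 = 59·cos46.5° − 2·3.341 = 33.9; c'Δl = 48.45; W sinα = 42.8
Σc'Δl = 267.3 kN/m; ΣN' = 486.6 kN/m; ΣW sinα = 246.7 kN/m
Resisting = 267.3 + 486.6·tan30.6° = 267.3 + 287.8 = 555.1 kN/m
FS = 555.1 / 246.7 = 2.250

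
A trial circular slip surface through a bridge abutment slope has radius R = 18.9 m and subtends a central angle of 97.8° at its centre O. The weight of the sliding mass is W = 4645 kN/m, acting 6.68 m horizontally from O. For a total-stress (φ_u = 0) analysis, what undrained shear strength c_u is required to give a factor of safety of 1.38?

FS = c_u·L_a·R / (W·d), so c_u = FS·W·d / (L_a·R).
Arc length L_a = R·θ = 18.9·(97.8°·π/180) = 18.9·1.7069 = 32.26 m
c_u = 1.38·4645·6.68 / (32.26·18.9) = 42819.5 / 609.73 = 70.23 kPa

c_u = 70.2 kPa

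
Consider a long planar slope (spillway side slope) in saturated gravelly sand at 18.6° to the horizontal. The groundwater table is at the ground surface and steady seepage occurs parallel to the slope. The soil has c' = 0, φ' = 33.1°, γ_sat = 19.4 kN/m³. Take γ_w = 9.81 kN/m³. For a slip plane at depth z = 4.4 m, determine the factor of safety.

FS = 0.96

With seepage parallel to the slope and the water table at the surface, the effective normal stress on the slip plane uses the buoyant unit weight γ' = γ_sat − γ_w while the driving shear stress uses γ_sat:
FS = [c' + γ' z cos²β tanφ'] / [γ_sat z sinβ cosβ]
(For c' = 0 this reduces to FS = (γ'/γ_sat)·tanφ'/tanβ.)
γ' = 19.4 − 9.81 = 9.59 kN/m³
Numerator = 0.0 + 9.59·4.4·cos²18.6°·tan33.1° = 0.0 + 9.59·4.4·0.8983·0.6519 = 24.709 kPa
Denominator = 19.4·4.4·sin18.6°·cos18.6° = 19.4·4.4·0.3190·0.9478 = 25.804 kPa
FS = 24.709 / 25.804 = 0.958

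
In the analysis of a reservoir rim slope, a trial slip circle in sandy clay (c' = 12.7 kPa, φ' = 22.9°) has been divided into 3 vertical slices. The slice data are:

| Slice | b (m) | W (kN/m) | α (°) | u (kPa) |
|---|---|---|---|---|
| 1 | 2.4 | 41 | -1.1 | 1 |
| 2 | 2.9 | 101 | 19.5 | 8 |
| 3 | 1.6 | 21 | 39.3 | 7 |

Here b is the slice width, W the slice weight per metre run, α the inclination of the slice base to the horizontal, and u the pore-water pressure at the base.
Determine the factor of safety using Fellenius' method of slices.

FS = 3.09

Ordinary method of slices: FS = Σ[c'·Δl_i + (W_i cosα_i − u_i·Δl_i)·tanφ'] / Σ W_i sinα_i, with Δl_i = b_i / cosα_i.
Slice 1: Δl = 2.4/cos(-1.1°) = 2.400 m; N'_1 = 41·cos(-1.1°) − 1·2.400 = 38.6; c'Δl = 30.49; W sinα = -0.8
Slice 2: Δl = 2.9/cos19.5° = 3.076 m; N'_2 = 101·cos19.5° − 8·3.076 = 70.6; c'Δl = 39.07; W sinα = 33.7
Slice 3: Δl = 1.6/cos39.3° = 2.068 m; N'_3 = 21·cos39.3° − 7·2.068 = 1.8; c'Δl = 26.26; W sinα = 13.3
Σc'Δl = 95.8 kN/m; ΣN' = 111.0 kN/m; ΣW sinα = 46.2 kN/m
Resisting = 95.8 + 111.0·tan22.9° = 95.8 + 46.9 = 142.7 kN/m
FS = 142.7 / 46.2 = 3.087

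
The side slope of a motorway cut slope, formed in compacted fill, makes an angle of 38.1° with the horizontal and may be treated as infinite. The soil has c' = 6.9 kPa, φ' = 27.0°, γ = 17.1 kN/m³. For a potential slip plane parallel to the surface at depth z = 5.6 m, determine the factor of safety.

For an infinite slope with a slip plane parallel to the surface (no pore pressure): FS = [c' + γz cos²β tanφ'] / [γz sinβ cosβ].
γz = 17.1·5.6 = 95.76 kN/m²
Numerator = 6.9 + 95.76·cos²38.1°·tan27.0° = 6.9 + 95.76·0.6193·0.5095 = 37.115 kPa
Denominator = 95.76·sin38.1°·cos38.1° = 95.76·0.6170·0.7869 = 46.498 kPa
FS = 37.115 / 46.498 = 0.798

FS = 0.80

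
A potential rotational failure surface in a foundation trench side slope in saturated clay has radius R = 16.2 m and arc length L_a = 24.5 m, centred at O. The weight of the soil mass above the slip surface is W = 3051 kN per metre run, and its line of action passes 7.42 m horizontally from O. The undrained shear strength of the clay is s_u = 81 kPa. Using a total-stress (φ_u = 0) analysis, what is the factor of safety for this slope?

Taking moments about the centre O, the resisting moment is provided by the undrained shear strength acting along the arc:
M_R = s_u·L_a·R = 81·24.50·16.2 = 32148.9 kN·m/m
M_D = W·d = 3051·7.42 = 22638.4 kN·m/m
FS = M_R / M_D = 32148.9 / 22638.4 = 1.420

FS = 1.42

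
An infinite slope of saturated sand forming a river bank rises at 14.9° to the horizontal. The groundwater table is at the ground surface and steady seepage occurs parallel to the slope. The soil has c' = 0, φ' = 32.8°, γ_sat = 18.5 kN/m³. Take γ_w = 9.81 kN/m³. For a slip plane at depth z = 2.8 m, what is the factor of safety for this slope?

With seepage parallel to the slope and the water table at the surface, the effective normal stress on the slip plane uses the buoyant unit weight γ' = γ_sat − γ_w while the driving shear stress uses γ_sat:
FS = [c' + γ' z cos²β tanφ'] / [γ_sat z sinβ cosβ]
(For c' = 0 this reduces to FS = (γ'/γ_sat)·tanφ'/tanβ.)
γ' = 18.5 − 9.81 = 8.69 kN/m³
Numerator = 0.0 + 8.69·2.8·cos²14.9°·tan32.8° = 0.0 + 8.69·2.8·0.9339·0.6445 = 14.644 kPa
Denominator = 18.5·2.8·sin14.9°·cos14.9° = 18.5·2.8·0.2571·0.9664 = 12.872 kPa
FS = 14.644 / 12.872 = 1.138

FS = 1.14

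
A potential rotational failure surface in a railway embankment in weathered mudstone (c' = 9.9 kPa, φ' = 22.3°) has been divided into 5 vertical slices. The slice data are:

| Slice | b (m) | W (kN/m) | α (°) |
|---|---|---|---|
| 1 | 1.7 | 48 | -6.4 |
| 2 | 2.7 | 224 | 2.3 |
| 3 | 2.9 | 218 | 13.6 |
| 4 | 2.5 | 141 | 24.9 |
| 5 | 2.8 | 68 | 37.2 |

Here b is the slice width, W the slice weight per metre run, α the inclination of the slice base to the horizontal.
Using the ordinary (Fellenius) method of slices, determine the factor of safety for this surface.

Ordinary method of slices: FS = Σ[c'·Δl_i + (W_i cosα_i)·tanφ'] / Σ W_i sinα_i, with Δl_i = b_i / cosα_i.
Slice 1: Δl = 1.7/cos(-6.4°) = 1.711 m; N'_1 = 48·cos(-6.4°) = 47.7; c'Δl = 16.94; W sinα = -5.4
Slice 2: Δl = 2.7/cos2.3° = 2.702 m; N'_2 = 224·cos2.3° = 223.8; c'Δl = 26.75; W sinα = 9.0
Slice 3: Δl = 2.9/cos13.6° = 2.984 m; N'_3 = 218·cos13.6° = 211.9; c'Δl = 29.54; W sinα = 51.3
Slice 4: Δl = 2.5/cos24.9° = 2.756 m; N'_4 = 141·cos24.9° = 127.9; c'Δl = 27.29; W sinα = 59.4
Slice 5: Δl = 2.8/cos37.2° = 3.515 m; N'_5 = 68·cos37.2° = 54.2; c'Δl = 34.80; W sinα = 41.1
Σc'Δl = 135.3 kN/m; ΣN' = 665.5 kN/m; ΣW sinα = 155.4 kN/m
Resisting = 135.3 + 665.5·tan22.3° = 135.3 + 272.9 = 408.2 kN/m
FS = 408.2 / 155.4 = 2.627

FS = 2.63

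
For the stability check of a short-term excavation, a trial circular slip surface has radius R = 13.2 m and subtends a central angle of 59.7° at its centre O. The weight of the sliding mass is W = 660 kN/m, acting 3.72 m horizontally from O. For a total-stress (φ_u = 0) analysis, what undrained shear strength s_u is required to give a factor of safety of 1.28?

FS = s_u·L_a·R / (W·d), so s_u = FS·W·d / (L_a·R).
Arc length L_a = R·θ = 13.2·(59.7°·π/180) = 13.2·1.0420 = 13.75 m
s_u = 1.28·660·3.72 / (13.75·13.2) = 3142.7 / 181.55 = 17.31 kPa

s_u = 17.3 kPa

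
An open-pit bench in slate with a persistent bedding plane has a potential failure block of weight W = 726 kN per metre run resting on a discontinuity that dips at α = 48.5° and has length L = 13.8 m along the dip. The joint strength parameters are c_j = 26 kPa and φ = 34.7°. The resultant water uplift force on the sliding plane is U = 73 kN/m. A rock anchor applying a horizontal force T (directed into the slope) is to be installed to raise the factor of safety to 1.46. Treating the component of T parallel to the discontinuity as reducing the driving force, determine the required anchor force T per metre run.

T = 103 kN/m

Resolving forces along and normal to the sliding plane, with the horizontal anchor force T adding T·sinα to the effective normal force and T·cosα acting up the plane against the driving force:
FS = [c_jL + (W cosα − U + T sinα) tanφ] / [W sinα − T cosα]
Without the anchor: N' = 408.1 kN/m, driving T_d = 543.7 kN/m, resisting R = 26·13.8 + 408.1·tan34.7° = 641.4 kN/m, FS = 1.18.
Setting FS = 1.46 and solving for T:
1.46·(543.7 − T cos48.5°) = 641.4 + T sin48.5°·tan34.7°
T·(sin48.5°·tan34.7° + 1.46·cos48.5°) = 1.46·543.7 − 641.4
T·(0.7490·0.6924 + 1.46·0.6626) = 793.9 − 641.4 = 152.5
T·1.4860 = 152.5
T = 102.6 kN/m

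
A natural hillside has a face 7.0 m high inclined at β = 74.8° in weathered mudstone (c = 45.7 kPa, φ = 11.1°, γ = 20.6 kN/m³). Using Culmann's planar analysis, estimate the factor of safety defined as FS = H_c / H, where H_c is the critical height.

H_c = (4c/γ) · sinβ cosφ / [1 − cos(β − φ)]
    = (4·45.7/20.6) · sin74.8°·cos11.1° / [1 − cos63.7°]
    = 8.874 · 0.9470 / 0.5569 = 15.09 m
FS = H_c / H = 15.09 / 7.0 = 2.155

FS = 2.16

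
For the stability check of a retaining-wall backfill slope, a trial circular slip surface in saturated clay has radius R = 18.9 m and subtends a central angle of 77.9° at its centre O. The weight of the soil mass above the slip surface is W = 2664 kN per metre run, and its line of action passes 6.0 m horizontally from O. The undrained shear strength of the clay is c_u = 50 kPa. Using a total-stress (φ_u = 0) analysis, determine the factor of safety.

FS = 1.52

Taking moments about the centre O, the resisting moment is provided by the undrained shear strength acting along the arc:
Arc length L_a = R·θ = 18.9·(77.9°·π/180) = 18.9·1.3596 = 25.70 m
M_R = c_u·L_a·R = 50·25.70·18.9 = 24283.3 kN·m/m
M_D = W·d = 2664·6.0 = 15984.0 kN·m/m
FS = M_R / M_D = 24283.3 / 15984.0 = 1.519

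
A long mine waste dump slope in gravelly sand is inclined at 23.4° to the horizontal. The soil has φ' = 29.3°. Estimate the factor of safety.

For a dry cohesionless infinite slope the factor of safety is FS = tanφ' / tanβ.
FS = tan29.3° / tan23.4° = 0.5612 / 0.4327 = 1.297

FS = 1.30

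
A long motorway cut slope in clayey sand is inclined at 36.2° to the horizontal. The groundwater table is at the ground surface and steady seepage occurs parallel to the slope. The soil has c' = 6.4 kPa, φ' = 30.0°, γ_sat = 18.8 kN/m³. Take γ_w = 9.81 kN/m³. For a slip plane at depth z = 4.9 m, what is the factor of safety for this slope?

With seepage parallel to the slope and the water table at the surface, the effective normal stress on the slip plane uses the buoyant unit weight γ' = γ_sat − γ_w while the driving shear stress uses γ_sat:
FS = [c' + γ' z cos²β tanφ'] / [γ_sat z sinβ cosβ]
γ' = 18.8 − 9.81 = 8.99 kN/m³
Numerator = 6.4 + 8.99·4.9·cos²36.2°·tan30.0° = 6.4 + 8.99·4.9·0.6512·0.5774 = 22.961 kPa
Denominator = 18.8·4.9·sin36.2°·cos36.2° = 18.8·4.9·0.5906·0.8070 = 43.904 kPa
FS = 22.961 / 43.904 = 0.523

FS = 0.52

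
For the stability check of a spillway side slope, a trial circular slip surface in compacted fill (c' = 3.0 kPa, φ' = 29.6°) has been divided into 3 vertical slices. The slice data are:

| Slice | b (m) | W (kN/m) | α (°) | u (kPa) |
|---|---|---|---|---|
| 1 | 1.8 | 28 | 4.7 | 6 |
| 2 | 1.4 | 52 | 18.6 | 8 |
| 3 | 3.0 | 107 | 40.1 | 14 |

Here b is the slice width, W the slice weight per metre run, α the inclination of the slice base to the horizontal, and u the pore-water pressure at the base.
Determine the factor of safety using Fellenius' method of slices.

FS = 0.77

Ordinary method of slices: FS = Σ[c'·Δl_i + (W_i cosα_i − u_i·Δl_i)·tanφ'] / Σ W_i sinα_i, with Δl_i = b_i / cosα_i.
Slice 1: Δl = 1.8/cos4.7° = 1.806 m; N'_1 = 28·cos4.7° − 6·1.806 = 17.1; c'Δl = 5.42; W sinα = 2.3
Slice 2: Δl = 1.4/cos18.6° = 1.477 m; N'_2 = 52·cos18.6° − 8·1.477 = 37.5; c'Δl = 4.43; W sinα = 16.6
Slice 3: Δl = 3.0/cos40.1° = 3.922 m; N'_3 = 107·cos40.1° − 14·3.922 = 26.9; c'Δl = 11.77; W sinα = 68.9
Σc'Δl = 21.6 kN/m; ΣN' = 81.5 kN/m; ΣW sinα = 87.8 kN/m
Resisting = 21.6 + 81.5·tan29.6° = 21.6 + 46.3 = 67.9 kN/m
FS = 67.9 / 87.8 = 0.773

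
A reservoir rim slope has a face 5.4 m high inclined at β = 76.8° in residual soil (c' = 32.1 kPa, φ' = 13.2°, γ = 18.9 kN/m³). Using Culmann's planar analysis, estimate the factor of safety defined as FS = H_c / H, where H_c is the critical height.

H_c = (4c'/γ) · sinβ cosφ' / [1 − cos(β − φ')]
    = (4·32.1/18.9) · sin76.8°·cos13.2° / [1 − cos63.6°]
    = 6.794 · 0.9479 / 0.5554 = 11.59 m
FS = H_c / H = 11.59 / 5.4 = 2.147

FS = 2.15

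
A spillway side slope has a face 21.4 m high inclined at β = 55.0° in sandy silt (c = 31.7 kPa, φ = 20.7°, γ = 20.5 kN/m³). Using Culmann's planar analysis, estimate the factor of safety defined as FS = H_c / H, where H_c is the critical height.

FS = 1.27

H_c = (4c/γ) · sinβ cosφ / [1 − cos(β − φ)]
    = (4·31.7/20.5) · sin55.0°·cos20.7° / [1 − cos34.3°]
    = 6.185 · 0.7663 / 0.1739 = 27.25 m
FS = H_c / H = 27.25 / 21.4 = 1.274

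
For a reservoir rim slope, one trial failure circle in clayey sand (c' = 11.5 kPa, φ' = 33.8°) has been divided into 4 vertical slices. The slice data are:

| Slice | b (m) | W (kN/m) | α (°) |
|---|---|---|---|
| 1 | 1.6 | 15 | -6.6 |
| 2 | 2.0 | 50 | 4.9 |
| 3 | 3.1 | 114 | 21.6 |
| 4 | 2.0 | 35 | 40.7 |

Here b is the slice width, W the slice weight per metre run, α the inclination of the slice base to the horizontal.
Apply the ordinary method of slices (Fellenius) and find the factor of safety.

Ordinary method of slices: FS = Σ[c'·Δl_i + (W_i cosα_i)·tanφ'] / Σ W_i sinα_i, with Δl_i = b_i / cosα_i.
Slice 1: Δl = 1.6/cos(-6.6°) = 1.611 m; N'_1 = 15·cos(-6.6°) = 14.9; c'Δl = 18.52; W sinα = -1.7
Slice 2: Δl = 2.0/cos4.9° = 2.007 m; N'_2 = 50·cos4.9° = 49.8; c'Δl = 23.08; W sinα = 4.3
Slice 3: Δl = 3.1/cos21.6° = 3.334 m; N'_3 = 114·cos21.6° = 106.0; c'Δl = 38.34; W sinα = 42.0
Slice 4: Δl = 2.0/cos40.7° = 2.638 m; N'_4 = 35·cos40.7° = 26.5; c'Δl = 30.34; W sinα = 22.8
Σc'Δl = 110.3 kN/m; ΣN' = 197.2 kN/m; ΣW sinα = 67.3 kN/m
Resisting = 110.3 + 197.2·tan33.8° = 110.3 + 132.0 = 242.3 kN/m
FS = 242.3 / 67.3 = 3.599

FS = 3.60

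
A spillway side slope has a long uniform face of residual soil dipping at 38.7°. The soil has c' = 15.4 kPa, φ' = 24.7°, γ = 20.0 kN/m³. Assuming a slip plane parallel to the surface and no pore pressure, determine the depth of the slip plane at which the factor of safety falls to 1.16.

Setting FS = 1.16 in FS = [c' + γz cos²β tanφ'] / [γz sinβ cosβ] and solving for z:
z = c' / [γ cosβ (FS·sinβ − cosβ·tanφ')]
  = 15.4 / [20.0·cos38.7°·(1.16·sin38.7° − cos38.7°·tan24.7°)]
  = 15.4 / [20.0·0.7804·(1.16·0.6252 − 0.7804·0.4599)]
  = 15.4 / 5.7178 = 2.693 m

z = 2.69 m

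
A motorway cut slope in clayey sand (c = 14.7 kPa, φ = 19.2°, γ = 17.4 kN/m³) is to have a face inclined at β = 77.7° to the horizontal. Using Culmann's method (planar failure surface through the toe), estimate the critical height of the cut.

Culmann's analysis gives the critical failure plane at α_cr = (β + φ)/2 = (77.7 + 19.2)/2 = 48.5°, and the critical height
H_c = (4c/γ) · sinβ cosφ / [1 − cos(β − φ)]
    = (4·14.7/17.4) · sin77.7°·cos19.2° / [1 − cos(58.5°)]
    = 3.379 · 0.9770·0.9444 / [1 − 0.5225]
    = 3.379 · 0.9227 / 0.4775
    = 6.53 m

H_c = 6.53 m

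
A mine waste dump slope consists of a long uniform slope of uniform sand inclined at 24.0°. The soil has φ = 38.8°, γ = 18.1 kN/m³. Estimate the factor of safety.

For a dry cohesionless infinite slope the factor of safety is FS = tanφ / tanβ.
FS = tan38.8° / tan24.0° = 0.8040 / 0.4452 = 1.806

FS = 1.81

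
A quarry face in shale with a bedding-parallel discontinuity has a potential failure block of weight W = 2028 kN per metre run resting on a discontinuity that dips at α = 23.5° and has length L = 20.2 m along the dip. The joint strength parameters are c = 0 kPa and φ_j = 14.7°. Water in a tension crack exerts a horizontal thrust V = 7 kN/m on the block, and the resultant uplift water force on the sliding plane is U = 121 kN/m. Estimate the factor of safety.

Resolving the block weight along and normal to the plane and applying the Mohr–Coulomb strength on the joint:
N' = W cosα − U − V sinα = 2028·cos23.5° − 121 − 7·sin23.5° = 1736.0 kN/m
Driving force T = W sinα + V cosα = 2028·sin23.5° + 7·cos23.5° = 815.1 kN/m
Resisting force R = c·L + N'·tanφ_j = 0·20.2 + 1736.0·tan14.7° = 0.0 + 455.4 = 455.4 kN/m
FS = R / T = 455.4 / 815.1 = 0.559

FS = 0.56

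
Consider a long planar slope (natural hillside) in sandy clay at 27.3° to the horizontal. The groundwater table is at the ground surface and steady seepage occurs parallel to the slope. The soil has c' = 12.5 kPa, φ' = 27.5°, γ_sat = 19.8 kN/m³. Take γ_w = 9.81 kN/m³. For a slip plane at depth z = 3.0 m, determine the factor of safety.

FS = 1.03

With seepage parallel to the slope and the water table at the surface, the effective normal stress on the slip plane uses the buoyant unit weight γ' = γ_sat − γ_w while the driving shear stress uses γ_sat:
FS = [c' + γ' z cos²β tanφ'] / [γ_sat z sinβ cosβ]
γ' = 19.8 − 9.81 = 9.99 kN/m³
Numerator = 12.5 + 9.99·3.0·cos²27.3°·tan27.5° = 12.5 + 9.99·3.0·0.7896·0.5206 = 24.819 kPa
Denominator = 19.8·3.0·sin27.3°·cos27.3° = 19.8·3.0·0.4586·0.8886 = 24.209 kPa
FS = 24.819 / 24.209 = 1.025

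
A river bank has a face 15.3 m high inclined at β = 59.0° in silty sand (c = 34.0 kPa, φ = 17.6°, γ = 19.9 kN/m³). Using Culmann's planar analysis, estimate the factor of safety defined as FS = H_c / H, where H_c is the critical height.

H_c = (4c/γ) · sinβ cosφ / [1 − cos(β − φ)]
    = (4·34.0/19.9) · sin59.0°·cos17.6° / [1 − cos41.4°]
    = 6.834 · 0.8170 / 0.2499 = 22.35 m
FS = H_c / H = 22.35 / 15.3 = 1.460

FS = 1.46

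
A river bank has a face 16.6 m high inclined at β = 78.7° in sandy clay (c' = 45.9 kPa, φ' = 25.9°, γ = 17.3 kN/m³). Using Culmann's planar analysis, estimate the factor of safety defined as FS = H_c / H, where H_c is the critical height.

FS = 1.43

H_c = (4c'/γ) · sinβ cosφ' / [1 − cos(β − φ')]
    = (4·45.9/17.3) · sin78.7°·cos25.9° / [1 − cos52.8°]
    = 10.613 · 0.8821 / 0.3954 = 23.68 m
FS = H_c / H = 23.68 / 16.6 = 1.426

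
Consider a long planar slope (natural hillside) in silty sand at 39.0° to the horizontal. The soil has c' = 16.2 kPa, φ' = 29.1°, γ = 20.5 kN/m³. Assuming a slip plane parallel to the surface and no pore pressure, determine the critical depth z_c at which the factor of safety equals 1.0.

z_c = 5.17 m

Setting FS = 1.00 in FS = [c' + γz cos²β tanφ'] / [γz sinβ cosβ] and solving for z:
z = c' / [γ cosβ (FS·sinβ − cosβ·tanφ')]
  = 16.2 / [20.5·cos39.0°·(1.00·sin39.0° − cos39.0°·tan29.1°)]
  = 16.2 / [20.5·0.7771·(1.00·0.6293 − 0.7771·0.5566)]
  = 16.2 / 3.1348 = 5.168 m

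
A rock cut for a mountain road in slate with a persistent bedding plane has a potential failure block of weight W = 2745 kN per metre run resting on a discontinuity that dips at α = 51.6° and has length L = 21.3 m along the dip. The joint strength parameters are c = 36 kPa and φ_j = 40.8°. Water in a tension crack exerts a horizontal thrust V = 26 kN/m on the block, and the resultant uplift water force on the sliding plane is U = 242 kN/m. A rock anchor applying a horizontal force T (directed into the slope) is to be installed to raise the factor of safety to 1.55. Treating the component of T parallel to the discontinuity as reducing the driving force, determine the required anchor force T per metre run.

Resolving forces along and normal to the sliding plane, with the horizontal anchor force T adding T·sinα to the effective normal force and T·cosα acting up the plane against the driving force:
FS = [cL + (W cosα − U − V sinα + T sinα) tanφ_j] / [W sinα + V cosα − T cosα]
Without the anchor: N' = 1442.7 kN/m, driving T_d = 2167.4 kN/m, resisting R = 36·21.3 + 1442.7·tan40.8° = 2012.1 kN/m, FS = 0.93.
Setting FS = 1.55 and solving for T:
1.55·(2167.4 − T cos51.6°) = 2012.1 + T sin51.6°·tan40.8°
T·(sin51.6°·tan40.8° + 1.55·cos51.6°) = 1.55·2167.4 − 2012.1
T·(0.7837·0.8632 + 1.55·0.6211) = 3359.5 − 2012.1 = 1347.4
T·1.6392 = 1347.4
T = 821.9 kN/m

T = 822 kN/m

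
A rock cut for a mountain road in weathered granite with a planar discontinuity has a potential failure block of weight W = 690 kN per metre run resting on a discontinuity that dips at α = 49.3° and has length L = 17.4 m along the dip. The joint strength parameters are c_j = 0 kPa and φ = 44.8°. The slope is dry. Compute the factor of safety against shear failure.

Resolving the block weight along and normal to the plane and applying the Mohr–Coulomb strength on the joint:
N' = W cosα = 690·cos49.3° = 449.9 kN/m
Driving force T = W sinα = 690·sin49.3° = 523.1 kN/m
Resisting force R = c_j·L + N'·tanφ = 0·17.4 + 449.9·tan44.8° = 0.0 + 446.8 = 446.8 kN/m
FS = R / T = 446.8 / 523.1 = 0.854

FS = 0.85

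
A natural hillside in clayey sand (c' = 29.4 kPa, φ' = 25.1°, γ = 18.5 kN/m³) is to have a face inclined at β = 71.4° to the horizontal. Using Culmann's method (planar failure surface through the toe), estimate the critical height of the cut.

Culmann's analysis gives the critical failure plane at α_cr = (β + φ')/2 = (71.4 + 25.1)/2 = 48.2°, and the critical height
H_c = (4c'/γ) · sinβ cosφ' / [1 − cos(β − φ')]
    = (4·29.4/18.5) · sin71.4°·cos25.1° / [1 − cos(46.3°)]
    = 6.357 · 0.9478·0.9056 / [1 − 0.6909]
    = 6.357 · 0.8583 / 0.3091
    = 17.65 m

H_c = 17.65 m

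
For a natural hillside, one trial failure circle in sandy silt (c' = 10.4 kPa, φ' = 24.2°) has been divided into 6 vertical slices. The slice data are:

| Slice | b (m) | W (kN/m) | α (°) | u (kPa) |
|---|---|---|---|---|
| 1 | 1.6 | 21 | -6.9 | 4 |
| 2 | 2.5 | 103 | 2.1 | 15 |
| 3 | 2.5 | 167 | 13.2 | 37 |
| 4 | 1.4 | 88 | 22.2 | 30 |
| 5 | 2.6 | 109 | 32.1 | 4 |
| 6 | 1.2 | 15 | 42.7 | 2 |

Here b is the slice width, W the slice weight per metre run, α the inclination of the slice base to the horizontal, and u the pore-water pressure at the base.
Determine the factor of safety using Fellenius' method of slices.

FS = 1.82

Ordinary method of slices: FS = Σ[c'·Δl_i + (W_i cosα_i − u_i·Δl_i)·tanφ'] / Σ W_i sinα_i, with Δl_i = b_i / cosα_i.
Slice 1: Δl = 1.6/cos(-6.9°) = 1.612 m; N'_1 = 21·cos(-6.9°) − 4·1.612 = 14.4; c'Δl = 16.76; W sinα = -2.5
Slice 2: Δl = 2.5/cos2.1° = 2.502 m; N'_2 = 103·cos2.1° − 15·2.502 = 65.4; c'Δl = 26.02; W sinα = 3.8
Slice 3: Δl = 2.5/cos13.2° = 2.568 m; N'_3 = 167·cos13.2° − 37·2.568 = 67.6; c'Δl = 26.71; W sinα = 38.1
Slice 4: Δl = 1.4/cos22.2° = 1.512 m; N'_4 = 88·cos22.2° − 30·1.512 = 36.1; c'Δl = 15.73; W sinα = 33.2
Slice 5: Δl = 2.6/cos32.1° = 3.069 m; N'_5 = 109·cos32.1° − 4·3.069 = 80.1; c'Δl = 31.92; W sinα = 57.9
Slice 6: Δl = 1.2/cos42.7° = 1.633 m; N'_6 = 15·cos42.7° − 2·1.633 = 7.8; c'Δl = 16.98; W sinα = 10.2
Σc'Δl = 134.1 kN/m; ΣN' = 271.3 kN/m; ΣW sinα = 140.7 kN/m
Resisting = 134.1 + 271.3·tan24.2° = 134.1 + 121.9 = 256.0 kN/m
FS = 256.0 / 140.7 = 1.819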